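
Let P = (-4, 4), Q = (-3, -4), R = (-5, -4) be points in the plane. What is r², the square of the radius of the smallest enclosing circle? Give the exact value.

Side lengths²: PQ² = 65, PR² = 65, QR² = 4.
Since PR² = 65 < 65 + 4 = 69, the triangle is acute, so the smallest enclosing circle is the circumcircle.
Circumcentre = (-4, -0.0625), r² = 16.50390625.

16.50390625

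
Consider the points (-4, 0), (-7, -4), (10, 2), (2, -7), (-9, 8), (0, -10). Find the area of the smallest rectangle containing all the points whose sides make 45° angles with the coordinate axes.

310.5

In coordinates u = x + y, v = x − y the rectangle is axis-aligned; the map (x,y)→(u,v) scales areas by 2.
u-values: -4, -11, 12, -5, -1, -10; range = 12 − (-11) = 23.
v-values: -4, -3, 8, 9, -17, 10; range = 10 − (-17) = 27.
Area = (23 × 27) / 2 = 310.5.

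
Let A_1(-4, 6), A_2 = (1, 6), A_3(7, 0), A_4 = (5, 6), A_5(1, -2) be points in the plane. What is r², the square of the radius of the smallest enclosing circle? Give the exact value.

The minimum enclosing circle of a finite set is fixed by two of the points (as a diameter) or three (as a circumcircle).
The farthest pair is A_1–A_3 with squared distance 157. The circle on this segment as diameter has centre (1.5, 3) and r² = 157/4 = 39.25.
Check A_2: distance² to centre = 9.25 ≤ 39.25, so it lies inside.
All remaining points lie in this disk, and no smaller disk contains both endpoints, so this is the minimum enclosing circle.

39.25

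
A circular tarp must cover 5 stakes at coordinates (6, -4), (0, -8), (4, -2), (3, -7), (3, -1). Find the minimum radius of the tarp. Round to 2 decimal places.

3.88

A smallest enclosing disk is always determined by at most three of the input points on its boundary.
The minimum enclosing circle is determined by three boundary points: (6, -4), (0, -8), (3, -1).
Their circumcentre is (2.2, -4.8) with r² = 15.08.
The farthest remaining point (4, -2) is at distance² 11.08 ≤ 15.08.
r = √(15.08) ≈ 3.88.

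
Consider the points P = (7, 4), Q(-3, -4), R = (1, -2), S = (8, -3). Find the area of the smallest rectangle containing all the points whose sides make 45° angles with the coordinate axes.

In coordinates u = x + y, v = x − y the rectangle is axis-aligned; the map (x,y)→(u,v) scales areas by 2.
u-values: 11, -7, -1, 5; range = 11 − (-7) = 18.
v-values: 3, 1, 3, 11; range = 11 − 1 = 10.
Area = (18 × 10) / 2 = 90.

90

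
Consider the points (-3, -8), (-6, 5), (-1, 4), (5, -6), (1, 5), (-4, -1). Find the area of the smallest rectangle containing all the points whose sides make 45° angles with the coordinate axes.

187

In coordinates u = x + y, v = x − y the rectangle is axis-aligned; the map (x,y)→(u,v) scales areas by 2.
u-values: -11, -1, 3, -1, 6, -5; range = 6 − (-11) = 17.
v-values: 5, -11, -5, 11, -4, -3; range = 11 − (-11) = 22.
Area = (17 × 22) / 2 = 187.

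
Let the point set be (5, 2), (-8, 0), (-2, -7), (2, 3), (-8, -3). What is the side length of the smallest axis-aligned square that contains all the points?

13

The bounding box has width 13 and height 10.
An axis-aligned square enclosing the set must have side ≥ max(width, height).
So the minimum side is max(13, 10) = 13.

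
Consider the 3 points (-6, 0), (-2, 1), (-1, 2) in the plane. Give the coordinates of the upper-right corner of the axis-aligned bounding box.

x-range [-6, -1], y-range [0, 2].
The upper-right corner is (-1, 2).

(-1, 2)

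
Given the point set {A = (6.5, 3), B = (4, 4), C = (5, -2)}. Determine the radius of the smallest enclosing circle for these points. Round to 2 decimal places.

3.04

Side lengths²: AB² = 7.25, AC² = 27.25, BC² = 37.
Since BC² = 37 ≥ 27.25 + 7.25 = 34.5, the angle opposite BC is not acute, so the smallest enclosing circle has BC as diameter.
Centre = midpoint of BC = (4.5, 1), r² = 37/4 = 9.25.
r = √(9.25) ≈ 3.04.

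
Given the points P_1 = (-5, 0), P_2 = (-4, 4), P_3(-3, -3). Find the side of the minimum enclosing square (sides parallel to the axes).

The bounding box has width 2 and height 7.
An axis-aligned square enclosing the set must have side ≥ max(width, height).
So the minimum side is max(2, 7) = 7.

7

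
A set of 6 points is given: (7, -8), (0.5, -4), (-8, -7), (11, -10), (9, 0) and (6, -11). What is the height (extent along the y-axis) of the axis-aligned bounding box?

max y = 0, min y = -11, so height = 11.

11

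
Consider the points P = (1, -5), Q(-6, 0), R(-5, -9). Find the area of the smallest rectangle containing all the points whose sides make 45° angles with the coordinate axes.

In coordinates u = x + y, v = x − y the rectangle is axis-aligned; the map (x,y)→(u,v) scales areas by 2.
u-values: -4, -6, -14; range = -4 − (-14) = 10.
v-values: 6, -6, 4; range = 6 − (-6) = 12.
Area = (10 × 12) / 2 = 60.

60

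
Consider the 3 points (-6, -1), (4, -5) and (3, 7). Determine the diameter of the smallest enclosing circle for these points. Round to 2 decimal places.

13.46

Call the three points A, B, C in the order given.
Side lengths²: AB² = 116, AC² = 145, BC² = 145.
Since BC² = 145 < 145 + 116 = 261, the triangle is acute, so the smallest enclosing circle is the circumcircle.
Circumcentre = (0.5, 0.75), r² = 45.3125.
Diameter = 2r = 2√(45.3125) ≈ 13.46.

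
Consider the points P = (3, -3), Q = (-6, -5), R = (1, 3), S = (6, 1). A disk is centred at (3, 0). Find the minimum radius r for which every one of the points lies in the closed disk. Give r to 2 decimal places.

The required radius is the distance from (3, 0) to the farthest point.
Squared distances: 9, 106, 13, 10.
Maximum is 106, attained at Q.
r = √106 ≈ 10.30.

10.30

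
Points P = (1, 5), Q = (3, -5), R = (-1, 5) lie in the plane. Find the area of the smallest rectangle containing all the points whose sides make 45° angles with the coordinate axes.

56

In coordinates u = x + y, v = x − y the rectangle is axis-aligned; the map (x,y)→(u,v) scales areas by 2.
u-values: 6, -2, 4; range = 6 − (-2) = 8.
v-values: -4, 8, -6; range = 8 − (-6) = 14.
Area = (8 × 14) / 2 = 56.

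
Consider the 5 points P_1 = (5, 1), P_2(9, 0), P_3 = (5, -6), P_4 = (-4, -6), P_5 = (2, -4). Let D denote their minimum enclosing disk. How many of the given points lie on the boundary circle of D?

2

By Welzl's lemma the MEC is supported by two points (diametrically opposite) or three points (on a circumcircle).
The farthest pair is P_2–P_4 with squared distance 205. The circle on this segment as diameter has centre (2.5, -3) and r² = 205/4 = 51.25.
Check P_1: distance² to centre = 22.25 ≤ 51.25, so it lies inside.
All remaining points lie in this disk, and no smaller disk contains both endpoints, so this is the minimum enclosing circle.
The points at distance exactly r from the centre are P_2, P_4 — 2 points.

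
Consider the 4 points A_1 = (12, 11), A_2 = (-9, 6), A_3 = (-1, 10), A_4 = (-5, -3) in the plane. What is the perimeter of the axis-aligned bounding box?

70

Width = max x − min x = 12 − (-9) = 21.
Height = max y − min y = 11 − (-3) = 14.
Perimeter = 2(21 + 14) = 70.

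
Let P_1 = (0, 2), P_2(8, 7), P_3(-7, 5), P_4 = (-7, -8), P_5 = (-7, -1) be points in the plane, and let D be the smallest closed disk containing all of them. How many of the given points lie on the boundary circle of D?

The minimum enclosing circle of a finite set is fixed by two of the points (as a diameter) or three (as a circumcircle).
The farthest pair is P_2–P_4 with squared distance 450. The circle on this segment as diameter has centre (0.5, -0.5) and r² = 450/4 = 112.5.
Check P_1: distance² to centre = 6.5 ≤ 112.5, so it lies inside.
All remaining points lie in this disk, and no smaller disk contains both endpoints, so this is the minimum enclosing circle.
The points at distance exactly r from the centre are P_2, P_4 — 2 points.

2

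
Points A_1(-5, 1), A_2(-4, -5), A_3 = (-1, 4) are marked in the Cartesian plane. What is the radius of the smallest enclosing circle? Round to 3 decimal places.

4.743

Side lengths²: A_1A_2² = 37, A_1A_3² = 25, A_2A_3² = 90.
Since A_2A_3² = 90 ≥ 37 + 25 = 62, the angle opposite A_2A_3 is not acute, so the smallest enclosing circle has A_2A_3 as diameter.
Centre = midpoint of A_2A_3 = (-2.5, -0.5), r² = 90/4 = 22.5.
r = √(22.5) ≈ 4.743.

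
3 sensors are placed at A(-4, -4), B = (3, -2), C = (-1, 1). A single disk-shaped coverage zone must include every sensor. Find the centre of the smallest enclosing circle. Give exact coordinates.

(-35/58, -153/58)

Side lengths²: AB² = 53, AC² = 34, BC² = 25.
Since AB² = 53 < 34 + 25 = 59, the triangle is acute, so the smallest enclosing circle is the circumcircle.
Circumcentre = (-35/58, -153/58), r² = 22525/1682.
Centre = (-35/58, -153/58).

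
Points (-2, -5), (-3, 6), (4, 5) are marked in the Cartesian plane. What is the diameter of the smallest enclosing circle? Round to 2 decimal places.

11.98

Call the three points A, B, C in the order given.
Side lengths²: AB² = 122, AC² = 136, BC² = 50.
Since AC² = 136 < 122 + 50 = 172, the triangle is acute, so the smallest enclosing circle is the circumcircle.
Circumcentre = (-7/38, 27/38), r² = 25925/722.
Diameter = 2r = 2√(25925/722) ≈ 11.98.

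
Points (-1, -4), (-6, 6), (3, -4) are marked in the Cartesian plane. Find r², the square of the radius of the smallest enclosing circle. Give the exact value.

Call the three points A, B, C in the order given.
Side lengths²: AB² = 125, AC² = 16, BC² = 181.
Since BC² = 181 ≥ 125 + 16 = 141, the angle opposite BC is not acute, so the smallest enclosing circle has BC as diameter.
Centre = midpoint of BC = (-1.5, 1), r² = 181/4 = 45.25.

45.25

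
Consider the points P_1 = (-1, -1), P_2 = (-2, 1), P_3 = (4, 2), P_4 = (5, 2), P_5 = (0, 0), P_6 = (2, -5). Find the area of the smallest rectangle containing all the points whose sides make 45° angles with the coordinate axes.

In coordinates u = x + y, v = x − y the rectangle is axis-aligned; the map (x,y)→(u,v) scales areas by 2.
u-values: -2, -1, 6, 7, 0, -3; range = 7 − (-3) = 10.
v-values: 0, -3, 2, 3, 0, 7; range = 7 − (-3) = 10.
Area = (10 × 10) / 2 = 50.

50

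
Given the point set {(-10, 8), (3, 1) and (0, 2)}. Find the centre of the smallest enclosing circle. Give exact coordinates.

(-3.5, 4.5)

Call the three points A, B, C in the order given.
Side lengths²: AB² = 218, AC² = 136, BC² = 10.
Since AB² = 218 ≥ 136 + 10 = 146, the angle opposite AB is not acute, so the smallest enclosing circle has AB as diameter.
Centre = midpoint of AB = (-3.5, 4.5), r² = 218/4 = 54.5.
Centre = (-3.5, 4.5).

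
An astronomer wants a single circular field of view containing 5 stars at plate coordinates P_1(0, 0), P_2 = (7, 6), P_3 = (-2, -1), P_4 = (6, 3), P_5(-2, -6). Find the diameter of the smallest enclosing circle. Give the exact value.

15

By Welzl's lemma the MEC is supported by two points (diametrically opposite) or three points (on a circumcircle).
The farthest pair is P_2–P_5 with squared distance 225. The circle on this segment as diameter has centre (2.5, 0) and r² = 225/4 = 56.25.
Check P_1: distance² to centre = 6.25 ≤ 56.25, so it lies inside.
All remaining points lie in this disk, and no smaller disk contains both endpoints, so this is the minimum enclosing circle.
Diameter = 2r = 2√(56.25) = 15.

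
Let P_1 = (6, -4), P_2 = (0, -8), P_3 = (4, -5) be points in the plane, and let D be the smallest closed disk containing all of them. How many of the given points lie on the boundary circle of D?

Side lengths²: P_1P_2² = 52, P_1P_3² = 5, P_2P_3² = 25.
Since P_1P_2² = 52 ≥ 25 + 5 = 30, the angle opposite P_1P_2 is not acute, so the smallest enclosing circle has P_1P_2 as diameter.
Centre = midpoint of P_1P_2 = (3, -6), r² = 52/4 = 13.
The points at distance exactly r from the centre are P_1, P_2 — 2 points.

2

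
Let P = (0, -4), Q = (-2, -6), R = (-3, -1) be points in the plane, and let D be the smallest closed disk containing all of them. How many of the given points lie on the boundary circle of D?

3

Side lengths²: PQ² = 8, PR² = 18, QR² = 26.
Since QR² = 26 ≥ 18 + 8 = 26, the angle opposite QR is not acute, so the smallest enclosing circle has QR as diameter.
Centre = midpoint of QR = (-2.5, -3.5), r² = 26/4 = 6.5.
The points at distance exactly r from the centre are P, Q, R — 3 points.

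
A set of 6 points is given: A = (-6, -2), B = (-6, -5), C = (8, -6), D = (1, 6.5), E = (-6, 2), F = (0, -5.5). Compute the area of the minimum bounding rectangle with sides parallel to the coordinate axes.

175

x ranges over [-6, 8], width 14.
y ranges over [-6, 6.5], height 12.5.
Area = 14 × 12.5 = 175.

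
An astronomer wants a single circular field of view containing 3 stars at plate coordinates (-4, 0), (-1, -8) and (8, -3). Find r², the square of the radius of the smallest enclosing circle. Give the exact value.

Call the three points A, B, C in the order given.
Side lengths²: AB² = 73, AC² = 153, BC² = 106.
Since AC² = 153 < 106 + 73 = 179, the triangle is acute, so the smallest enclosing circle is the circumcircle.
Circumcentre = (103/58, -139/58), r² = 65773/1682.

65773/1682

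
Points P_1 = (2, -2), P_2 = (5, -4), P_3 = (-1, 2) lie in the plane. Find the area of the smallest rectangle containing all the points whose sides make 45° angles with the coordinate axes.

In coordinates u = x + y, v = x − y the rectangle is axis-aligned; the map (x,y)→(u,v) scales areas by 2.
u-values: 0, 1, 1; range = 1 − 0 = 1.
v-values: 4, 9, -3; range = 9 − (-3) = 12.
Area = (1 × 12) / 2 = 6.

6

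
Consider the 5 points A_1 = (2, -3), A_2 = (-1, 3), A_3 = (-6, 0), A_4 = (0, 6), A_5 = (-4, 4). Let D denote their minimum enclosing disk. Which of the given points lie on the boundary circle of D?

A_1, A_3, A_4

A smallest enclosing disk is always determined by at most three of the input points on its boundary.
The minimum enclosing circle is determined by three boundary points: A_1, A_3, A_4.
Their circumcentre is (-23/22, 23/22) with r² = 6205/242.
The farthest remaining point A_5 is at distance² 4225/242 ≤ 6205/242.
The points at distance exactly r from the centre are A_1, A_3, A_4 — 3 points.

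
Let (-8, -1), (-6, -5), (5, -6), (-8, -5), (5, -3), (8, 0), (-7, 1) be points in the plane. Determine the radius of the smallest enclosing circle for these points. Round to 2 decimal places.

A smallest enclosing disk is always determined by at most three of the input points on its boundary.
The farthest pair is (-8, -5)–(8, 0) with squared distance 281. The circle on this segment as diameter has centre (0, -2.5) and r² = 281/4 = 70.25.
Check (-8, -1): distance² to centre = 66.25 ≤ 70.25, so it lies inside.
All remaining points lie in this disk, and no smaller disk contains both endpoints, so this is the minimum enclosing circle.
r = √(70.25) ≈ 8.38.

8.38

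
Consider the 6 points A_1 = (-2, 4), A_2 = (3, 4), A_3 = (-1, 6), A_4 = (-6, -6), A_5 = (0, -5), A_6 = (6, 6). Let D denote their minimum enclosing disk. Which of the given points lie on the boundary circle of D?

A_4, A_6

The farthest pair is A_4–A_6 with squared distance 288. The circle on this segment as diameter has centre (0, 0) and r² = 288/4 = 72.
Check A_1: distance² to centre = 20 ≤ 72, so it lies inside.
All remaining points lie in this disk, and no smaller disk contains both endpoints, so this is the minimum enclosing circle.
The points at distance exactly r from the centre are A_4, A_6 — 2 points.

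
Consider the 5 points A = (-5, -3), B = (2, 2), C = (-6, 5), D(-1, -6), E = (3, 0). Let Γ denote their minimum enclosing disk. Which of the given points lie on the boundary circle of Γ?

The minimum enclosing circle is determined by three boundary points: C, D, E.
Their circumcentre is (-113/37, -11/37) with r² = 50297/1369.
The farthest remaining point B is at distance² 42194/1369 ≤ 50297/1369.
The points at distance exactly r from the centre are C, D, E — 3 points.

C, D, E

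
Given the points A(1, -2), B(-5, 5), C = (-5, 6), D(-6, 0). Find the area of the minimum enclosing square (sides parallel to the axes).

64

The bounding box has width 7 and height 8.
An axis-aligned square enclosing the set must have side ≥ max(width, height).
So the minimum side is max(7, 8) = 8.
Area = 8² = 64.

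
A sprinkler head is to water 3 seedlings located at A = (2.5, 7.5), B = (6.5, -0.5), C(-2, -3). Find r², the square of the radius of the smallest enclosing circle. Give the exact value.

22765/676

Side lengths²: AB² = 80, AC² = 130.5, BC² = 78.5.
Since AC² = 130.5 < 80 + 78.5 = 158.5, the triangle is acute, so the smallest enclosing circle is the circumcircle.
Circumcentre = (31/26, 24/13), r² = 22765/676.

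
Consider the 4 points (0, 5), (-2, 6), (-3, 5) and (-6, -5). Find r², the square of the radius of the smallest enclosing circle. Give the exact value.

11645/338

The minimum enclosing circle is determined by three boundary points: (0, 5), (-2, 6), (-6, -5).
Their circumcentre is (-93/26, 9/26) with r² = 11645/338.
The farthest remaining point (-3, 5) is at distance² 7433/338 ≤ 11645/338.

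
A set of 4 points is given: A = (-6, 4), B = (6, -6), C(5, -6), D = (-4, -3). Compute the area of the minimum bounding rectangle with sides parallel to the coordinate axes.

x ranges over [-6, 6], width 12.
y ranges over [-6, 4], height 10.
Area = 12 × 10 = 120.

120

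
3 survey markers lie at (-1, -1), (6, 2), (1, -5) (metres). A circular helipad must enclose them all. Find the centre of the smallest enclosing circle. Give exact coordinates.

(56/17, -23/17)

Call the three points A, B, C in the order given.
Side lengths²: AB² = 58, AC² = 20, BC² = 74.
Since BC² = 74 < 58 + 20 = 78, the triangle is acute, so the smallest enclosing circle is the circumcircle.
Circumcentre = (56/17, -23/17), r² = 5365/289.
Centre = (56/17, -23/17).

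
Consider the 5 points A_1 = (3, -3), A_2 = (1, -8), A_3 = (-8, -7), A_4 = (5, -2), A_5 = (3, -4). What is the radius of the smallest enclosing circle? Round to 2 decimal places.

A smallest enclosing disk is always determined by at most three of the input points on its boundary.
The farthest pair is A_3–A_4 with squared distance 194. The circle on this segment as diameter has centre (-1.5, -4.5) and r² = 194/4 = 48.5.
Check A_1: distance² to centre = 22.5 ≤ 48.5, so it lies inside.
All remaining points lie in this disk, and no smaller disk contains both endpoints, so this is the minimum enclosing circle.
r = √(48.5) ≈ 6.96.

6.96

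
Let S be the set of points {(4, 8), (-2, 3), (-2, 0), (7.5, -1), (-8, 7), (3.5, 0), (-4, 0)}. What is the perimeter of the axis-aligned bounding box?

49

Width = max x − min x = 7.5 − (-8) = 15.5.
Height = max y − min y = 8 − (-1) = 9.
Perimeter = 2(15.5 + 9) = 49.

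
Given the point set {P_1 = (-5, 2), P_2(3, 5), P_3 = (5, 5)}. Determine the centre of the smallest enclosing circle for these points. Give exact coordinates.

Side lengths²: P_1P_2² = 73, P_1P_3² = 109, P_2P_3² = 4.
Since P_1P_3² = 109 ≥ 73 + 4 = 77, the angle opposite P_1P_3 is not acute, so the smallest enclosing circle has P_1P_3 as diameter.
Centre = midpoint of P_1P_3 = (0, 3.5), r² = 109/4 = 27.25.
Centre = (0, 3.5).

(0, 3.5)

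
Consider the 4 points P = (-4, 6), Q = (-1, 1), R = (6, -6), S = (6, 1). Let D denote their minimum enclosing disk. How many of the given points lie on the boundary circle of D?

2

The farthest pair is P–R with squared distance 244. The circle on this segment as diameter has centre (1, 0) and r² = 244/4 = 61.
Check Q: distance² to centre = 5 ≤ 61, so it lies inside.
All remaining points lie in this disk, and no smaller disk contains both endpoints, so this is the minimum enclosing circle.
The points at distance exactly r from the centre are P, R — 2 points.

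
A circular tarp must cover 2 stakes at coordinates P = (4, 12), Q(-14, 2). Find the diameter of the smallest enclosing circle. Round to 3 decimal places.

The smallest circle enclosing two points has them as diameter endpoints.
Centre = midpoint = (-5, 7); r² = |PQ|²/4 = 424/4 = 106.
Diameter = 2r = 2√106 ≈ 20.591.

20.591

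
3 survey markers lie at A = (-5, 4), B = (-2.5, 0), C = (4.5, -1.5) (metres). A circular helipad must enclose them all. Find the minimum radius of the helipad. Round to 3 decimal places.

5.489

Side lengths²: AB² = 22.25, AC² = 120.5, BC² = 51.25.
Since AC² = 120.5 ≥ 51.25 + 22.25 = 73.5, the angle opposite AC is not acute, so the smallest enclosing circle has AC as diameter.
Centre = midpoint of AC = (-0.25, 1.25), r² = 120.5/4 = 30.125.
r = √(30.125) ≈ 5.489.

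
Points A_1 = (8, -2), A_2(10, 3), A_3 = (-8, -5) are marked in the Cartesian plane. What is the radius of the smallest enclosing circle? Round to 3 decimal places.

Side lengths²: A_1A_2² = 29, A_1A_3² = 265, A_2A_3² = 388.
Since A_2A_3² = 388 ≥ 265 + 29 = 294, the angle opposite A_2A_3 is not acute, so the smallest enclosing circle has A_2A_3 as diameter.
Centre = midpoint of A_2A_3 = (1, -1), r² = 388/4 = 97.
r = √97 ≈ 9.849.

9.849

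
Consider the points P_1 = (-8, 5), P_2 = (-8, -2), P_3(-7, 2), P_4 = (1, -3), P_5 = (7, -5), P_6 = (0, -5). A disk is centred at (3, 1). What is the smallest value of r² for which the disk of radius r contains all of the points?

137

The required radius is the distance from (3, 1) to the farthest point.
Squared distances: 137, 130, 101, 20, 52, 45.
Maximum is 137, attained at P_1.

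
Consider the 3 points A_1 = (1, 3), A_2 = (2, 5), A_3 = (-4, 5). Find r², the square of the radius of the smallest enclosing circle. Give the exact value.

Side lengths²: A_1A_2² = 5, A_1A_3² = 29, A_2A_3² = 36.
Since A_2A_3² = 36 ≥ 29 + 5 = 34, the angle opposite A_2A_3 is not acute, so the smallest enclosing circle has A_2A_3 as diameter.
Centre = midpoint of A_2A_3 = (-1, 5), r² = 36/4 = 9.

9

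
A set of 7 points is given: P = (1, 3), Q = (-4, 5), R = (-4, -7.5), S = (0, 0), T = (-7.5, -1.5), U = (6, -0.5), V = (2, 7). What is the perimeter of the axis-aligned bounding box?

Width = max x − min x = 6 − (-7.5) = 13.5.
Height = max y − min y = 7 − (-7.5) = 14.5.
Perimeter = 2(13.5 + 14.5) = 56.

56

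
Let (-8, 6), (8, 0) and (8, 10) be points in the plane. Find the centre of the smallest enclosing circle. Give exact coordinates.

Call the three points A, B, C in the order given.
Side lengths²: AB² = 292, AC² = 272, BC² = 100.
Since AB² = 292 < 272 + 100 = 372, the triangle is acute, so the smallest enclosing circle is the circumcircle.
Circumcentre = (0.75, 5), r² = 77.5625.
Centre = (0.75, 5).

(0.75, 5)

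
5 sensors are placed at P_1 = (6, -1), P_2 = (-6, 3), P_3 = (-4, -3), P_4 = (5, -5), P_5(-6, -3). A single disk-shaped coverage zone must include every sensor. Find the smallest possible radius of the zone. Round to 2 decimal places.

6.80

A smallest enclosing disk is always determined by at most three of the input points on its boundary.
The farthest pair is P_2–P_4 with squared distance 185. The circle on this segment as diameter has centre (-0.5, -1) and r² = 185/4 = 46.25.
Check P_1: distance² to centre = 42.25 ≤ 46.25, so it lies inside.
All remaining points lie in this disk, and no smaller disk contains both endpoints, so this is the minimum enclosing circle.
r = √(46.25) ≈ 6.80.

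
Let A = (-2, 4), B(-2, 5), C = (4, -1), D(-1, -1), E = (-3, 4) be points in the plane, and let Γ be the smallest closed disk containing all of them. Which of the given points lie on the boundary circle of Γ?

A smallest enclosing disk is always determined by at most three of the input points on its boundary.
The farthest pair is C–E with squared distance 74. The circle on this segment as diameter has centre (0.5, 1.5) and r² = 74/4 = 18.5.
Check A: distance² to centre = 12.5 ≤ 18.5, so it lies inside.
All remaining points lie in this disk, and no smaller disk contains both endpoints, so this is the minimum enclosing circle.
The points at distance exactly r from the centre are B, C, E — 3 points.

B, C, E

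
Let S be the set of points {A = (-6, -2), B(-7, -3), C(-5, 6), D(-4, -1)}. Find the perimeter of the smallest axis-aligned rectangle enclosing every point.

24

Width = max x − min x = -4 − (-7) = 3.
Height = max y − min y = 6 − (-3) = 9.
Perimeter = 2(3 + 9) = 24.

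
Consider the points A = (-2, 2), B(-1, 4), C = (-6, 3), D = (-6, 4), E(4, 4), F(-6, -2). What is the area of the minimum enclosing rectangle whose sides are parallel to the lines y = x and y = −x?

80

In coordinates u = x + y, v = x − y the rectangle is axis-aligned; the map (x,y)→(u,v) scales areas by 2.
u-values: 0, 3, -3, -2, 8, -8; range = 8 − (-8) = 16.
v-values: -4, -5, -9, -10, 0, -4; range = 0 − (-10) = 10.
Area = (16 × 10) / 2 = 80.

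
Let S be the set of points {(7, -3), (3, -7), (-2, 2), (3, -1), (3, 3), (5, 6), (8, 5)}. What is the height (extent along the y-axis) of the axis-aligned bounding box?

max y = 6, min y = -7, so height = 13.

13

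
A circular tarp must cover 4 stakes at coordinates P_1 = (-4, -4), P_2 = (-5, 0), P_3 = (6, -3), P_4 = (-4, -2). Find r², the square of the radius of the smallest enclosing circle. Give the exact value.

32.5

A smallest enclosing disk is always determined by at most three of the input points on its boundary.
The farthest pair is P_2–P_3 with squared distance 130. The circle on this segment as diameter has centre (0.5, -1.5) and r² = 130/4 = 32.5.
Check P_1: distance² to centre = 26.5 ≤ 32.5, so it lies inside.
All remaining points lie in this disk, and no smaller disk contains both endpoints, so this is the minimum enclosing circle.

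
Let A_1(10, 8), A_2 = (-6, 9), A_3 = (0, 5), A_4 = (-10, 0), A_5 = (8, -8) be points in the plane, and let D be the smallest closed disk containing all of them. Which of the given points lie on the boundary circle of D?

The minimum enclosing circle of a finite set is fixed by two of the points (as a diameter) or three (as a circumcircle).
The minimum enclosing circle is determined by three boundary points: A_1, A_4, A_5.
Their circumcentre is (23/19, 37/38) with r² = 182845/1444.
The farthest remaining point A_2 is at distance² 168101/1444 ≤ 182845/1444.
The points at distance exactly r from the centre are A_1, A_4, A_5 — 3 points.

A_1, A_4, A_5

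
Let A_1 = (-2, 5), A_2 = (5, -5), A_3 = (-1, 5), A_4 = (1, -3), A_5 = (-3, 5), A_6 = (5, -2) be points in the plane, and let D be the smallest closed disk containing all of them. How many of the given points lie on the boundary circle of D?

By Welzl's lemma the MEC is supported by two points (diametrically opposite) or three points (on a circumcircle).
The farthest pair is A_2–A_5 with squared distance 164. The circle on this segment as diameter has centre (1, 0) and r² = 164/4 = 41.
Check A_1: distance² to centre = 34 ≤ 41, so it lies inside.
All remaining points lie in this disk, and no smaller disk contains both endpoints, so this is the minimum enclosing circle.
The points at distance exactly r from the centre are A_2, A_5 — 2 points.

2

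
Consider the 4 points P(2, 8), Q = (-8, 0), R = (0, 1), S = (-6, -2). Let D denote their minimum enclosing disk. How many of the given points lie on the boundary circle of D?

The minimum enclosing circle of a finite set is fixed by two of the points (as a diameter) or three (as a circumcircle).
The minimum enclosing circle is determined by three boundary points: P, Q, S.
Their circumcentre is (-23/9, 31/9) with r² = 3362/81.
The farthest remaining point R is at distance² 1013/81 ≤ 3362/81.
The points at distance exactly r from the centre are P, Q, S — 3 points.

3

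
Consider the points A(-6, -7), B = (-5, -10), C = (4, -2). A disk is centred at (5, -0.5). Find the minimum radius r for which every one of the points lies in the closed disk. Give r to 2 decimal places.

13.79

The required radius is the distance from (5, -0.5) to the farthest point.
Squared distances: 163.25, 190.25, 3.25.
Maximum is 190.25, attained at B.
r = √(190.25) ≈ 13.79.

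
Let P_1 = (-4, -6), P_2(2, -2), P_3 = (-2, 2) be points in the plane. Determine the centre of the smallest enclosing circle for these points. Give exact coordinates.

Side lengths²: P_1P_2² = 52, P_1P_3² = 68, P_2P_3² = 32.
Since P_1P_3² = 68 < 52 + 32 = 84, the triangle is acute, so the smallest enclosing circle is the circumcircle.
Circumcentre = (-2.2, -2.2), r² = 17.68.
Centre = (-2.2, -2.2).

(-2.2, -2.2)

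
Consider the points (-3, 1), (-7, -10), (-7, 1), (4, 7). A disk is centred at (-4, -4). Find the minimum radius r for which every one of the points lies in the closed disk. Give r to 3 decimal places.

13.601

The required radius is the distance from (-4, -4) to the farthest point.
Squared distances: 26, 45, 34, 185.
Maximum is 185, attained at (4, 7).
r = √185 ≈ 13.601.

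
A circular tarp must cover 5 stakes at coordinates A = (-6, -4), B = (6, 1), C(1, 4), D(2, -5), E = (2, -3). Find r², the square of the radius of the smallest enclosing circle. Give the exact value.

The farthest pair is A–B with squared distance 169. The circle on this segment as diameter has centre (0, -1.5) and r² = 169/4 = 42.25.
Check C: distance² to centre = 31.25 ≤ 42.25, so it lies inside.
All remaining points lie in this disk, and no smaller disk contains both endpoints, so this is the minimum enclosing circle.

42.25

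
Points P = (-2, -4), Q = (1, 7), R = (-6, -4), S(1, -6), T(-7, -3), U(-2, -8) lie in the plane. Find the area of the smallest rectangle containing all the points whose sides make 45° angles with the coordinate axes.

In coordinates u = x + y, v = x − y the rectangle is axis-aligned; the map (x,y)→(u,v) scales areas by 2.
u-values: -6, 8, -10, -5, -10, -10; range = 8 − (-10) = 18.
v-values: 2, -6, -2, 7, -4, 6; range = 7 − (-6) = 13.
Area = (18 × 13) / 2 = 117.

117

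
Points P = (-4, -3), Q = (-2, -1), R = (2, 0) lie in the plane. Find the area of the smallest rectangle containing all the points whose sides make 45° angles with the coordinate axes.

In coordinates u = x + y, v = x − y the rectangle is axis-aligned; the map (x,y)→(u,v) scales areas by 2.
u-values: -7, -3, 2; range = 2 − (-7) = 9.
v-values: -1, -1, 2; range = 2 − (-1) = 3.
Area = (9 × 3) / 2 = 13.5.

13.5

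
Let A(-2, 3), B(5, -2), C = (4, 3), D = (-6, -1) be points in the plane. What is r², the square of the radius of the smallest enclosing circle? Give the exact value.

22997/729

By Welzl's lemma the MEC is supported by two points (diametrically opposite) or three points (on a circumcircle).
The minimum enclosing circle is determined by three boundary points: B, C, D.
Their circumcentre is (-11/27, -13/27) with r² = 22997/729.
The farthest remaining point A is at distance² 10685/729 ≤ 22997/729.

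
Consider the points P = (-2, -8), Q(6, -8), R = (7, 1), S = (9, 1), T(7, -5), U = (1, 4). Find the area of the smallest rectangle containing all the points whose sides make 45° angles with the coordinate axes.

170

In coordinates u = x + y, v = x − y the rectangle is axis-aligned; the map (x,y)→(u,v) scales areas by 2.
u-values: -10, -2, 8, 10, 2, 5; range = 10 − (-10) = 20.
v-values: 6, 14, 6, 8, 12, -3; range = 14 − (-3) = 17.
Area = (20 × 17) / 2 = 170.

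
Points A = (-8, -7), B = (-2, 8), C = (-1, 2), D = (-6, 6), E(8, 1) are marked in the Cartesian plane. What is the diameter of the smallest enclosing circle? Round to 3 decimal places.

18.373

The minimum enclosing circle is determined by three boundary points: A, B, E.
Their circumcentre is (-0.9375, -1.125) with r² = 84.39453125.
The farthest remaining point D is at distance² 76.39453125 ≤ 84.39453125.
Diameter = 2r = 2√(84.39453125) ≈ 18.373.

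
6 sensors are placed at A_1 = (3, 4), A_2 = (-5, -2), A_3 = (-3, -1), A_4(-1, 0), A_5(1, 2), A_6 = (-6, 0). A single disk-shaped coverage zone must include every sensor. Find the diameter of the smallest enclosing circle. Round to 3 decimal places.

10.010

By Welzl's lemma the MEC is supported by two points (diametrically opposite) or three points (on a circumcircle).
The minimum enclosing circle is determined by three boundary points: A_1, A_2, A_6.
Their circumcentre is (-25/22, 13/11) with r² = 12125/484.
The farthest remaining point A_3 is at distance² 3985/484 ≤ 12125/484.
Diameter = 2r = 2√(12125/484) ≈ 10.010.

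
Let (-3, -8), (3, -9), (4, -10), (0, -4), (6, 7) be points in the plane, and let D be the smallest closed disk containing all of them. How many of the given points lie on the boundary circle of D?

The minimum enclosing circle is determined by three boundary points: (-3, -8), (4, -10), (6, 7).
Their circumcentre is (223/82, -101/82) with r² = 263993/3362.
The farthest remaining point (3, -9) is at distance² 203149/3362 ≤ 263993/3362.
The points at distance exactly r from the centre are (-3, -8), (4, -10), (6, 7) — 3 points.

3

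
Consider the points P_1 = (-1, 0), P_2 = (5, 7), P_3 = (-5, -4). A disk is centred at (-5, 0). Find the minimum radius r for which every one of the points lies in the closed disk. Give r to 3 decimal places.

12.207

The required radius is the distance from (-5, 0) to the farthest point.
Squared distances: 16, 149, 16.
Maximum is 149, attained at P_2.
r = √149 ≈ 12.207.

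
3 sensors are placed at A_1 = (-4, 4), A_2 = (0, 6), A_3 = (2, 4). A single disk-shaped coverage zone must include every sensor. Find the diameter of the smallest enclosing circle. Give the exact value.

6

Side lengths²: A_1A_2² = 20, A_1A_3² = 36, A_2A_3² = 8.
Since A_1A_3² = 36 ≥ 20 + 8 = 28, the angle opposite A_1A_3 is not acute, so the smallest enclosing circle has A_1A_3 as diameter.
Centre = midpoint of A_1A_3 = (-1, 4), r² = 36/4 = 9.
Diameter = 2r = 2√9 = 6.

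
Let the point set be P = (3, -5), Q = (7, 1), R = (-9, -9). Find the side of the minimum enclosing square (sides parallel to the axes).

The bounding box has width 16 and height 10.
An axis-aligned square enclosing the set must have side ≥ max(width, height).
So the minimum side is max(16, 10) = 16.

16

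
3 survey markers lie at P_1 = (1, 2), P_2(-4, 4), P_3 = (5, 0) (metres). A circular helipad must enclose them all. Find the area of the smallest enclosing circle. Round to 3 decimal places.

76.184

Side lengths²: P_1P_2² = 29, P_1P_3² = 20, P_2P_3² = 97.
Since P_2P_3² = 97 ≥ 29 + 20 = 49, the angle opposite P_2P_3 is not acute, so the smallest enclosing circle has P_2P_3 as diameter.
Centre = midpoint of P_2P_3 = (0.5, 2), r² = 97/4 = 24.25.
Area = π·r² = π·24.25 ≈ 76.184.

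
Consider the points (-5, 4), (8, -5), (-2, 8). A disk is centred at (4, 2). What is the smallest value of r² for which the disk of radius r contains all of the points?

85

The required radius is the distance from (4, 2) to the farthest point.
Squared distances: 85, 65, 72.
Maximum is 85, attained at (-5, 4).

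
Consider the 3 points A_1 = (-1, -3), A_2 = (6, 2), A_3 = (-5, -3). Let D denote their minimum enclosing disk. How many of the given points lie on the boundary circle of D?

2

Side lengths²: A_1A_2² = 74, A_1A_3² = 16, A_2A_3² = 146.
Since A_2A_3² = 146 ≥ 74 + 16 = 90, the angle opposite A_2A_3 is not acute, so the smallest enclosing circle has A_2A_3 as diameter.
Centre = midpoint of A_2A_3 = (0.5, -0.5), r² = 146/4 = 36.5.
The points at distance exactly r from the centre are A_2, A_3 — 2 points.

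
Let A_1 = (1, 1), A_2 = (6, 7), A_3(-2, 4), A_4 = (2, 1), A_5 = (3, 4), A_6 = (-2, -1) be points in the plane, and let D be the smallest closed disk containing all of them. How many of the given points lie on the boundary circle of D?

2

By Welzl's lemma the MEC is supported by two points (diametrically opposite) or three points (on a circumcircle).
The farthest pair is A_2–A_6 with squared distance 128. The circle on this segment as diameter has centre (2, 3) and r² = 128/4 = 32.
Check A_1: distance² to centre = 5 ≤ 32, so it lies inside.
All remaining points lie in this disk, and no smaller disk contains both endpoints, so this is the minimum enclosing circle.
The points at distance exactly r from the centre are A_2, A_6 — 2 points.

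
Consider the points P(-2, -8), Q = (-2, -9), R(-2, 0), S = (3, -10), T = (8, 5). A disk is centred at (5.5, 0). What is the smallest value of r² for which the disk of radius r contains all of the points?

137.25

The required radius is the distance from (5.5, 0) to the farthest point.
Squared distances: 120.25, 137.25, 56.25, 106.25, 31.25.
Maximum is 137.25, attained at Q.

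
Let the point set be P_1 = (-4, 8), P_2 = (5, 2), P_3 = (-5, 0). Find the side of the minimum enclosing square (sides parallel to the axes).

10

The bounding box has width 10 and height 8.
An axis-aligned square enclosing the set must have side ≥ max(width, height).
So the minimum side is max(10, 8) = 10.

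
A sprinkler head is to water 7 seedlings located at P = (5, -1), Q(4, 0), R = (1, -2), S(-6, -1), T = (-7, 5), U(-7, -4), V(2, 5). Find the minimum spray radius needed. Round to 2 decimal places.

By Welzl's lemma the MEC is supported by two points (diametrically opposite) or three points (on a circumcircle).
The minimum enclosing circle is determined by three boundary points: P, T, U.
Their circumcentre is (-1.75, 0.5) with r² = 47.8125.
The farthest remaining point V is at distance² 34.3125 ≤ 47.8125.
r = √(47.8125) ≈ 6.91.

6.91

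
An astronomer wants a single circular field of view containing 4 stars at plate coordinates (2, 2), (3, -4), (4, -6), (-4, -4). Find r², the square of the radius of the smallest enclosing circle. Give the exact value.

The minimum enclosing circle is determined by three boundary points: (2, 2), (4, -6), (-4, -4).
Their circumcentre is (0.6, -2.6) with r² = 23.12.
The farthest remaining point (3, -4) is at distance² 7.72 ≤ 23.12.

23.12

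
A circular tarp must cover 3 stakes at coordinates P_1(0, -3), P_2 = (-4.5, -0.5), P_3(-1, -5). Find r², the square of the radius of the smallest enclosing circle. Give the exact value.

Side lengths²: P_1P_2² = 26.5, P_1P_3² = 5, P_2P_3² = 32.5.
Since P_2P_3² = 32.5 ≥ 26.5 + 5 = 31.5, the angle opposite P_2P_3 is not acute, so the smallest enclosing circle has P_2P_3 as diameter.
Centre = midpoint of P_2P_3 = (-2.75, -2.75), r² = 32.5/4 = 8.125.

8.125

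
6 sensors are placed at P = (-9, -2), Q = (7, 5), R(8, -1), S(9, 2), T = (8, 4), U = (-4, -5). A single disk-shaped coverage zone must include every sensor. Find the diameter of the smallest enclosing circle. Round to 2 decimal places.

The farthest pair is P–S with squared distance 340. The circle on this segment as diameter has centre (0, 0) and r² = 340/4 = 85.
Check Q: distance² to centre = 74 ≤ 85, so it lies inside.
All remaining points lie in this disk, and no smaller disk contains both endpoints, so this is the minimum enclosing circle.
Diameter = 2r = 2√85 ≈ 18.44.

18.44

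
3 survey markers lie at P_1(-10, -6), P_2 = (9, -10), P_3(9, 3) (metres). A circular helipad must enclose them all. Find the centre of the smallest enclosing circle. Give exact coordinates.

Side lengths²: P_1P_2² = 377, P_1P_3² = 442, P_2P_3² = 169.
Since P_1P_3² = 442 < 377 + 169 = 546, the triangle is acute, so the smallest enclosing circle is the circumcircle.
Circumcentre = (17/38, -3.5), r² = 83317/722.
Centre = (17/38, -3.5).

(17/38, -3.5)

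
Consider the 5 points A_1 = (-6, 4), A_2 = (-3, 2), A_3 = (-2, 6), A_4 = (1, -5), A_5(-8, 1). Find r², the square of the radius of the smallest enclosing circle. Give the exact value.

51545/1458

By Welzl's lemma the MEC is supported by two points (diametrically opposite) or three points (on a circumcircle).
The minimum enclosing circle is determined by three boundary points: A_3, A_4, A_5.
Their circumcentre is (-115/54, 1/18) with r² = 51545/1458.
The farthest remaining point A_1 is at distance² 44525/1458 ≤ 51545/1458.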